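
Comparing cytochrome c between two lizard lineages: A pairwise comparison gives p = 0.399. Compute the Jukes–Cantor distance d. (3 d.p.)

0.569

d = −(3/4) ln(1 − 4p/3) = −0.75 ln(1 − 0.532) = −0.75 ln(0.468)
  = −0.75 × (-0.759287) = 0.569465 substitutions/site.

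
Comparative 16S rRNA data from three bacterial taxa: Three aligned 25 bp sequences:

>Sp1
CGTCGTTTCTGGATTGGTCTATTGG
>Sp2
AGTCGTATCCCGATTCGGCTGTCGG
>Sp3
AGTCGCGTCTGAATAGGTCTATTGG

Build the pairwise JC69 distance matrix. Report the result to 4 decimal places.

Sp1–Sp2: 8/25 sites differ → p = 0.32, d = −0.75 ln(1 − 0.426667) = 0.417216 ≈ 0.4172.
Sp1–Sp3: 5/25 sites differ → p = 0.2, d = −0.75 ln(1 − 0.266667) = 0.232617 ≈ 0.2326.
Sp2–Sp3: 10/25 sites differ → p = 0.4, d = −0.75 ln(1 − 0.533333) = 0.571605 ≈ 0.5716.

d(Sp1,Sp2) = 0.4172, d(Sp1,Sp3) = 0.2326, d(Sp2,Sp3) = 0.5716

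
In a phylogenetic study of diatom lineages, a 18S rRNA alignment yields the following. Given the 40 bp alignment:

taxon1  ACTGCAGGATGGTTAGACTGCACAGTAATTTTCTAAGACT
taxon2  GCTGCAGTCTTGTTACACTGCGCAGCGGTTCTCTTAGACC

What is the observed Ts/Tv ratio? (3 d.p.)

Transitions are A↔G and C↔T; transversions are all other mismatches.
Transitions: 7. Transversions: 5.
R = 7/5 = 1.400.

1.400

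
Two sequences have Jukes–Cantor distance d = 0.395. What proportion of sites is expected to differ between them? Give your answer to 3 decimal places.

0.307

p = (3/4)(1 − e^(−4d/3)) = 0.75 × (1 − e^(-0.526667)) = 0.75 × (1 − 0.590570) = 0.307073.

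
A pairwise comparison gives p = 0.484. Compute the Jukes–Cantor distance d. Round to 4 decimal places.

d = −(3/4) ln(1 − 4p/3) = −0.75 ln(1 − 0.645333) = −0.75 ln(0.354667)
  = −0.75 × (-1.036576) = 0.777432 substitutions/site.

0.7774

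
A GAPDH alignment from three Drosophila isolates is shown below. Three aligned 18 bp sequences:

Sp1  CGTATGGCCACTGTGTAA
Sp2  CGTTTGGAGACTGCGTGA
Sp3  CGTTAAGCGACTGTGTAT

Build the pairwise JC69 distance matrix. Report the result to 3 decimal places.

d(Sp1,Sp2) = 0.347, d(Sp1,Sp3) = 0.347, d(Sp2,Sp3) = 0.441

Sp1–Sp2: 5/18 sites differ → p ≈ 0.277778, d = −0.75 ln(1 − 0.370371) = 0.346968 ≈ 0.347.
Sp1–Sp3: 5/18 sites differ → p ≈ 0.277778, d = −0.75 ln(1 − 0.370371) = 0.346968 ≈ 0.347.
Sp2–Sp3: 6/18 sites differ → p ≈ 0.333333, d = −0.75 ln(1 − 0.444444) = 0.440839 ≈ 0.441.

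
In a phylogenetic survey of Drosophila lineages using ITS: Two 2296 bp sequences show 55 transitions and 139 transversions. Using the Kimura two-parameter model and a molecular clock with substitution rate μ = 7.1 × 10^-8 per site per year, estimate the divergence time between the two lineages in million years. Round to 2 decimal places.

0.63

P = 55/2296 ≈ 0.023955 and Q = 139/2296 ≈ 0.06054.
Under the Kimura two-parameter model, d = −½ ln(1 − 2P − Q) − ¼ ln(1 − 2Q).
1 − 2P − Q = 0.89155, giving −½ ln(0.89155) = 0.057397.
1 − 2Q = 0.87892, giving −¼ ln(0.87892) = 0.032265.
d = 0.057397 + 0.032265 = 0.089662.
Under a molecular clock d = 2μt, so t = d/(2μ) = 0.089662 / (2 × 7.1 × 10^-8) = 0.63 million years.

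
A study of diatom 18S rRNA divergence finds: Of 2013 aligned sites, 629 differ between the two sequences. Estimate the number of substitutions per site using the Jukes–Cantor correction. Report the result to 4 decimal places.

0.4042

p = 629/2013 ≈ 0.312469.
d = −(3/4) ln(1 − 4p/3) = −0.75 ln(1 − 0.416625) = −0.75 ln(0.583375)
  = −0.75 × (-0.538925) = 0.404194 substitutions/site.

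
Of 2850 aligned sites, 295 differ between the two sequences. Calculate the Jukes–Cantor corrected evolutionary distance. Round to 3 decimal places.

0.111

p = 295/2850 ≈ 0.103509.
d = −(3/4) ln(1 − 4p/3) = −0.75 ln(1 − 0.138012) = −0.75 ln(0.861988)
  = −0.75 × (-0.148514) = 0.111386 substitutions/site.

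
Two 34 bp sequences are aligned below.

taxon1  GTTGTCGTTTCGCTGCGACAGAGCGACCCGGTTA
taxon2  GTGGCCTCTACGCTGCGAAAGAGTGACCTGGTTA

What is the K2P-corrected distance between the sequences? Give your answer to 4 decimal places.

0.2847

Of 34 sites, 4 differences are transitions and 4 are transversions, so P = 4/34 ≈ 0.117647 and Q = 4/34 ≈ 0.117647.
Under the Kimura two-parameter model, d = −½ ln(1 − 2P − Q) − ¼ ln(1 − 2Q).
1 − 2P − Q = 0.647059, giving −½ ln(0.647059) = 0.217659.
1 − 2Q = 0.764706, giving −¼ ln(0.764706) = 0.067066.
d = 0.217659 + 0.067066 = 0.284725.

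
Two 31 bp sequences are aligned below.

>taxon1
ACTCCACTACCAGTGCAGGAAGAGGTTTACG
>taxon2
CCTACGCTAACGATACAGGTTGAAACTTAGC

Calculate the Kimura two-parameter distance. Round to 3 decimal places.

0.716

Of 31 sites, 7 differences are transitions and 7 are transversions, so P = 7/31 ≈ 0.225806 and Q = 7/31 ≈ 0.225806.
Under the Kimura two-parameter model, d = −½ ln(1 − 2P − Q) − ¼ ln(1 − 2Q).
1 − 2P − Q = 0.322582, giving −½ ln(0.322582) = 0.565699.
1 − 2Q = 0.548388, giving −¼ ln(0.548388) = 0.150193.
d = 0.565699 + 0.150193 = 0.715892.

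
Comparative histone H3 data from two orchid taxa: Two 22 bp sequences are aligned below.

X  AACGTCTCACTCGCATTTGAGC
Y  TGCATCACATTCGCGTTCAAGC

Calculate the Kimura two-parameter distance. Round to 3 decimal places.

Of 22 sites, 6 differences are transitions and 2 are transversions, so P = 6/22 ≈ 0.272727 and Q = 2/22 ≈ 0.090909.
Under the Kimura two-parameter model, d = −½ ln(1 − 2P − Q) − ¼ ln(1 − 2Q).
1 − 2P − Q = 0.363637, giving −½ ln(0.363637) = 0.505800.
1 − 2Q = 0.818182, giving −¼ ln(0.818182) = 0.050168.
d = 0.505800 + 0.050168 = 0.555968.

0.556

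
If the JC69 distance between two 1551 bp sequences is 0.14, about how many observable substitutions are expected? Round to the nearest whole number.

Invert JC69: p = (3/4)(1 − e^(−4d/3)) = 0.75 × (1 − e^(-0.186667)) = 0.75 × (1 − 0.829720) = 0.127710.
Expected differing sites = pL ≈ 0.127710 × 1551 = 198.07821 ≈ 198.

198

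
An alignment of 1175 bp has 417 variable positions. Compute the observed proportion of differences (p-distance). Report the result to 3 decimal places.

0.355

p = 417/1175 = 0.354893… ≈ 0.355 (to 3 d.p.).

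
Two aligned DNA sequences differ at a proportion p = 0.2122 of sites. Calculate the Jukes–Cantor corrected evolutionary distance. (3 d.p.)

d = −(3/4) ln(1 − 4p/3) = −0.75 ln(1 − 0.282933) = −0.75 ln(0.717067)
  = −0.75 × (-0.332586) = 0.249440 substitutions/site.

0.249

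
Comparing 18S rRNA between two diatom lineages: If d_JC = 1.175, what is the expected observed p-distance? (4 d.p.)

0.5934

p = (3/4)(1 − e^(−4d/3)) = 0.75 × (1 − e^(-1.566667)) = 0.75 × (1 − 0.208740) = 0.593445.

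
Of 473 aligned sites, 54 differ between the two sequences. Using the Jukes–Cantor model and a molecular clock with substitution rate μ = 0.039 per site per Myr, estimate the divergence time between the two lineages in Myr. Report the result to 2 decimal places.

1.59

p = 54/473 ≈ 0.114165.
d = −(3/4) ln(1 − 4p/3) = −0.75 ln(1 − 0.15222) = −0.75 ln(0.84778)
  = −0.75 × (-0.165134) = 0.123851 substitutions/site.
Under a molecular clock d = 2μt, so t = d/(2μ) = 0.123851 / (2 × 0.039) = 1.59 Myr.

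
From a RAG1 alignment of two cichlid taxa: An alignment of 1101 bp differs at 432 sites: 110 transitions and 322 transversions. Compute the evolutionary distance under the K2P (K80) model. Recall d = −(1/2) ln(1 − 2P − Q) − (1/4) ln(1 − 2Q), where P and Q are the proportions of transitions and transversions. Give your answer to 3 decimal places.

P = 110/1101 ≈ 0.099909 and Q = 322/1101 ≈ 0.292461.
Under the Kimura two-parameter model, d = −½ ln(1 − 2P − Q) − ¼ ln(1 − 2Q).
1 − 2P − Q = 0.507721, giving −½ ln(0.507721) = 0.338912.
1 − 2Q = 0.415078, giving −¼ ln(0.415078) = 0.219822.
d = 0.338912 + 0.219822 = 0.558734.

0.559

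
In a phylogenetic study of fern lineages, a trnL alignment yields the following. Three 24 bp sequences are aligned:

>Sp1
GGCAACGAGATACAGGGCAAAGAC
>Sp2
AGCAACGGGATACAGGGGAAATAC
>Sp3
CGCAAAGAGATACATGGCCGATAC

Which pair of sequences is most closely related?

Sp1 and Sp2

Sp1–Sp2: 4/24 differ, p = 0.167, d = 0.188.
Sp1–Sp3: 6/24 differ, p = 0.250, d = 0.304.
Sp2–Sp3: 7/24 differ, p = 0.292, d = 0.369.
The smallest distance is between Sp1 and Sp2.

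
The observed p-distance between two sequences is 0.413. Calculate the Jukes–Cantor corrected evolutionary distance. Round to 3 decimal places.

0.600

d = −(3/4) ln(1 − 4p/3) = −0.75 ln(1 − 0.550667) = −0.75 ln(0.449333)
  = −0.75 × (-0.799991) = 0.599993 substitutions/site.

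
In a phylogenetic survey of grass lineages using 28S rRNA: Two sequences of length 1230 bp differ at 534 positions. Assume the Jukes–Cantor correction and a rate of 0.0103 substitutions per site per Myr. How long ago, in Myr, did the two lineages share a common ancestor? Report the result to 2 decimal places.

31.49

p = 534/1230 ≈ 0.434146.
d = −(3/4) ln(1 − 4p/3) = −0.75 ln(1 − 0.578861) = −0.75 ln(0.421139)
  = −0.75 × (-0.864792) = 0.648594 substitutions/site.
Under a molecular clock d = 2μt, so t = d/(2μ) = 0.648594 / (2 × 0.0103) = 31.49 Myr.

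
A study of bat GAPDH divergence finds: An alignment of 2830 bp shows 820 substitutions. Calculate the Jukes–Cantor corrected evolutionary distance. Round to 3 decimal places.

p = 820/2830 ≈ 0.289753.
d = −(3/4) ln(1 − 4p/3) = −0.75 ln(1 − 0.386337) = −0.75 ln(0.613663)
  = −0.75 × (-0.488309) = 0.366232 substitutions/site.

0.366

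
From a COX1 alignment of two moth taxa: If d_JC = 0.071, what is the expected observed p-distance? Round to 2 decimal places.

0.07

p = (3/4)(1 − e^(−4d/3)) = 0.75 × (1 − e^(-0.094667)) = 0.75 × (1 − 0.909676) = 0.067743.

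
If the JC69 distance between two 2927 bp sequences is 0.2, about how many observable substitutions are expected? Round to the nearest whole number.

Invert JC69: p = (3/4)(1 − e^(−4d/3)) = 0.75 × (1 − e^(-0.266667)) = 0.75 × (1 − 0.765928) = 0.175554.
Expected differing sites = pL ≈ 0.175554 × 2927 = 513.846558 ≈ 514.

514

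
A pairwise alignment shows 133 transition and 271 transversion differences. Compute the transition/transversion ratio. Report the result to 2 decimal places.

R = 133/271 = 0.490774… ≈ 0.49 (to 2 d.p.).

0.49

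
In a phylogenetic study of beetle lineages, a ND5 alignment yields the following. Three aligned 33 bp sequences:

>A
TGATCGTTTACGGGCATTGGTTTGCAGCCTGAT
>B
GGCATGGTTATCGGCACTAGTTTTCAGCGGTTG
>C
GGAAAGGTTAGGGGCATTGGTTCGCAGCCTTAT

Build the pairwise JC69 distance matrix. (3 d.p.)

d(A,B) = 0.699, d(A,C) = 0.249, d(B,C) = 0.497

A–B: 15/33 sites differ → p ≈ 0.454545, d = −0.75 ln(1 − 0.60606) = 0.698667 ≈ 0.699.
A–C: 7/33 sites differ → p ≈ 0.212121, d = −0.75 ln(1 − 0.282828) = 0.249330 ≈ 0.249.
B–C: 12/33 sites differ → p ≈ 0.363636, d = −0.75 ln(1 − 0.484848) = 0.497470 ≈ 0.497.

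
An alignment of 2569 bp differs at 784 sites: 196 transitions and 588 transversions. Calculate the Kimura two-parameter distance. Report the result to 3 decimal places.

P = 196/2569 ≈ 0.076294 and Q = 588/2569 ≈ 0.228883.
Under the Kimura two-parameter model, d = −½ ln(1 − 2P − Q) − ¼ ln(1 − 2Q).
1 − 2P − Q = 0.618529, giving −½ ln(0.618529) = 0.240206.
1 − 2Q = 0.542234, giving −¼ ln(0.542234) = 0.153014.
d = 0.240206 + 0.153014 = 0.393220.

0.393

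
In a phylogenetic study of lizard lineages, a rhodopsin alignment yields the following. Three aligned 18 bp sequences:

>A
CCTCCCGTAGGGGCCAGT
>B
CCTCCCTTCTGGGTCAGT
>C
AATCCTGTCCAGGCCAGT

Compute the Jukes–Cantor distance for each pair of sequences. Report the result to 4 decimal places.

d(A,B) = 0.2635, d(A,C) = 0.4408, d(B,C) = 0.5482

A–B: 4/18 sites differ → p ≈ 0.222222, d = −0.75 ln(1 − 0.296296) = 0.263548 ≈ 0.2635.
A–C: 6/18 sites differ → p ≈ 0.333333, d = −0.75 ln(1 − 0.444444) = 0.440839 ≈ 0.4408.
B–C: 7/18 sites differ → p ≈ 0.388889, d = −0.75 ln(1 − 0.518519) = 0.548166 ≈ 0.5482.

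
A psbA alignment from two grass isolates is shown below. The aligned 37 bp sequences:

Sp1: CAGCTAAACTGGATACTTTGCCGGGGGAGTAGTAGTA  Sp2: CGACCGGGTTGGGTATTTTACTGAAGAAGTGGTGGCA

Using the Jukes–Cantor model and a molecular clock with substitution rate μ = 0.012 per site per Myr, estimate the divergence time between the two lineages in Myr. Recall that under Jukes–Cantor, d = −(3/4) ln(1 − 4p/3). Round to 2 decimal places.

29.64

The sequences differ at 17 of 37 sites, so p = 17/37 ≈ 0.459459.
d = −(3/4) ln(1 − 4p/3) = −0.75 ln(1 − 0.612612) = −0.75 ln(0.387388)
  = −0.75 × (-0.948329) = 0.711247 substitutions/site.
Under a molecular clock d = 2μt, so t = d/(2μ) = 0.711247 / (2 × 0.012) = 29.64 Myr.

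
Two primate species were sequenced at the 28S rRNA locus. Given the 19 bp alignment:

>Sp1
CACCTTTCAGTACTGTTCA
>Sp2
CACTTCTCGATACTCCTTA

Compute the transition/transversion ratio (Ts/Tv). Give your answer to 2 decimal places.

Transitions are A↔G and C↔T; transversions are all other mismatches.
Transitions: 6. Transversions: 1.
R = 6/1 = 6.00.

6.00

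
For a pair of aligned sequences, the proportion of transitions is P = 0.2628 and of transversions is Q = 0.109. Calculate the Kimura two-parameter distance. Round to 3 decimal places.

Under the Kimura two-parameter model, d = −½ ln(1 − 2P − Q) − ¼ ln(1 − 2Q).
1 − 2P − Q = 0.3654, giving −½ ln(0.3654) = 0.503381.
1 − 2Q = 0.782, giving −¼ ln(0.782) = 0.061475.
d = 0.503381 + 0.061475 = 0.564856.

0.565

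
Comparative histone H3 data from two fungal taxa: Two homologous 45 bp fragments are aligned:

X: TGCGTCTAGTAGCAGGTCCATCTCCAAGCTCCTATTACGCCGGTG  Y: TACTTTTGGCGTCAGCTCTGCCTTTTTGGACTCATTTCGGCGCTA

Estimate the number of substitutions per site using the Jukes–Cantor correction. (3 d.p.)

0.858

The sequences differ at 23 of 45 sites, so p = 23/45 ≈ 0.511111.
d = −(3/4) ln(1 − 4p/3) = −0.75 ln(1 − 0.681481) = −0.75 ln(0.318519)
  = −0.75 × (-1.144073) = 0.858055 substitutions/site.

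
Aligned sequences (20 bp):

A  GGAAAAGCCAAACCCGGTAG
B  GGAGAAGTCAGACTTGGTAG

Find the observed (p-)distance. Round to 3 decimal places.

The sequences differ at 5 of 20 positions (sites 4, 8, 11, 14, 15).
p = 5/20 = 0.250.

0.250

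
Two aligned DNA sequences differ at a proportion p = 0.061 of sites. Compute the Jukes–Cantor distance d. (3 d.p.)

d = −(3/4) ln(1 − 4p/3) = −0.75 ln(1 − 0.081333) = −0.75 ln(0.918667)
  = −0.75 × (-0.084832) = 0.063624 substitutions/site.

0.064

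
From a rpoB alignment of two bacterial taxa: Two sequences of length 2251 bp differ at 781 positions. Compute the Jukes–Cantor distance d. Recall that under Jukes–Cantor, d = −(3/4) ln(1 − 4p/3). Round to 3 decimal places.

0.466

p = 781/2251 ≈ 0.346957.
d = −(3/4) ln(1 − 4p/3) = −0.75 ln(1 − 0.462609) = −0.75 ln(0.537391)
  = −0.75 × (-0.621029) = 0.465772 substitutions/site.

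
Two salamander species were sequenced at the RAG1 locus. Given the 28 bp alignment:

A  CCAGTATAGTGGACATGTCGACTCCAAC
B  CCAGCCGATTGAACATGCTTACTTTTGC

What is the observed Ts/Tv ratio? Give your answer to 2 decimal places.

1.40

Transitions are A↔G and C↔T; transversions are all other mismatches.
Transitions: 7. Transversions: 5.
R = 7/5 = 1.40.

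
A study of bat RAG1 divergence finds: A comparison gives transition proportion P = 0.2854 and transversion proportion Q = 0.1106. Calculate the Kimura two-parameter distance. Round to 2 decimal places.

Under the Kimura two-parameter model, d = −½ ln(1 − 2P − Q) − ¼ ln(1 − 2Q).
1 − 2P − Q = 0.3186, giving −½ ln(0.3186) = 0.571909.
1 − 2Q = 0.7788, giving −¼ ln(0.7788) = 0.062500.
d = 0.571909 + 0.062500 = 0.634409.

0.63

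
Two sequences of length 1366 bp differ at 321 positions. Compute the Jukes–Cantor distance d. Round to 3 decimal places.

0.282

p = 321/1366 ≈ 0.234993.
d = −(3/4) ln(1 − 4p/3) = −0.75 ln(1 − 0.313324) = −0.75 ln(0.686676)
  = −0.75 × (-0.375893) = 0.281920 substitutions/site.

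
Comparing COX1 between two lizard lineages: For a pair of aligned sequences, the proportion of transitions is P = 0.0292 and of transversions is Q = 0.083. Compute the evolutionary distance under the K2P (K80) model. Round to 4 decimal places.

Under the Kimura two-parameter model, d = −½ ln(1 − 2P − Q) − ¼ ln(1 − 2Q).
1 − 2P − Q = 0.8586, giving −½ ln(0.8586) = 0.076226.
1 − 2Q = 0.834, giving −¼ ln(0.834) = 0.045380.
d = 0.076226 + 0.045380 = 0.121606.

0.1216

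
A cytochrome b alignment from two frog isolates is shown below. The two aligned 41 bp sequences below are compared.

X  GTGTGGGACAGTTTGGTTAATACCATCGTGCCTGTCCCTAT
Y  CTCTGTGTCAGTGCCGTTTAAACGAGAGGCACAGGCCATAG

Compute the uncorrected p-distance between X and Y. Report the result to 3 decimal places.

0.463

The sequences differ at 19 of 41 positions.
p = 19/41 = 0.463414… ≈ 0.463 (to 3 d.p.).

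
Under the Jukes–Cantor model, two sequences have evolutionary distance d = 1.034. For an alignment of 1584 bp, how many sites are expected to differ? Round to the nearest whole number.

Invert JC69: p = (3/4)(1 − e^(−4d/3)) = 0.75 × (1 − e^(-1.378667)) = 0.75 × (1 − 0.251914) = 0.561065.
Expected differing sites = pL ≈ 0.561065 × 1584 = 888.72696 ≈ 889.

889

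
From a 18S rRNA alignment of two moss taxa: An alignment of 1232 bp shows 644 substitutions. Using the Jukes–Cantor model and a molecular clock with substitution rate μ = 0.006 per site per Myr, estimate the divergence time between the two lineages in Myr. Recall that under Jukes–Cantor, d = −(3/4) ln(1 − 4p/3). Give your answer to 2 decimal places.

74.62

p = 644/1232 ≈ 0.522727.
d = −(3/4) ln(1 − 4p/3) = −0.75 ln(1 − 0.696969) = −0.75 ln(0.303031)
  = −0.75 × (-1.193920) = 0.895440 substitutions/site.
Under a molecular clock d = 2μt, so t = d/(2μ) = 0.895440 / (2 × 0.006) = 74.62 Myr.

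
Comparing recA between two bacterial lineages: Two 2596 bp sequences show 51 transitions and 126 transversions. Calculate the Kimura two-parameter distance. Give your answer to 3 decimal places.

P = 51/2596 ≈ 0.019646 and Q = 126/2596 ≈ 0.048536.
Under the Kimura two-parameter model, d = −½ ln(1 − 2P − Q) − ¼ ln(1 − 2Q).
1 − 2P − Q = 0.912172, giving −½ ln(0.912172) = 0.045963.
1 − 2Q = 0.902928, giving −¼ ln(0.902928) = 0.025528.
d = 0.045963 + 0.025528 = 0.071491.

0.071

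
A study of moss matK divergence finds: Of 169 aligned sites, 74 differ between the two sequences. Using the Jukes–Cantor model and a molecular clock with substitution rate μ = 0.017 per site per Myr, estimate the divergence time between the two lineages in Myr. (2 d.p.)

p = 74/169 ≈ 0.43787.
d = −(3/4) ln(1 − 4p/3) = −0.75 ln(1 − 0.583827) = −0.75 ln(0.416173)
  = −0.75 × (-0.876654) = 0.657491 substitutions/site.
Under a molecular clock d = 2μt, so t = d/(2μ) = 0.657491 / (2 × 0.017) = 19.34 Myr.

19.34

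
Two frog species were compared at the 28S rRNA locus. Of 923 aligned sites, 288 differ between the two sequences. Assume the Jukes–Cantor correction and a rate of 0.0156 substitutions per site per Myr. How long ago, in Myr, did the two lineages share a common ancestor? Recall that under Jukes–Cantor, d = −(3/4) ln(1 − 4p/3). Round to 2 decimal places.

12.93

p = 288/923 ≈ 0.312026.
d = −(3/4) ln(1 − 4p/3) = −0.75 ln(1 − 0.416035) = −0.75 ln(0.583965)
  = −0.75 × (-0.537914) = 0.403436 substitutions/site.
Under a molecular clock d = 2μt, so t = d/(2μ) = 0.403436 / (2 × 0.0156) = 12.93 Myr.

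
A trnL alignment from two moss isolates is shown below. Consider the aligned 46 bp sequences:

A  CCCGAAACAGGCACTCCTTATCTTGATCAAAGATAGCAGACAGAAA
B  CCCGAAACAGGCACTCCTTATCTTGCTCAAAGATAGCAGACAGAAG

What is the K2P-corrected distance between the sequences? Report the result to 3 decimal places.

Of 46 sites, 1 differences are transitions and 1 are transversions, so P = 1/46 ≈ 0.021739 and Q = 1/46 ≈ 0.021739.
Under the Kimura two-parameter model, d = −½ ln(1 − 2P − Q) − ¼ ln(1 − 2Q).
1 − 2P − Q = 0.934783, giving −½ ln(0.934783) = 0.033720.
1 − 2Q = 0.956522, giving −¼ ln(0.956522) = 0.011113.
d = 0.033720 + 0.011113 = 0.044833.

0.045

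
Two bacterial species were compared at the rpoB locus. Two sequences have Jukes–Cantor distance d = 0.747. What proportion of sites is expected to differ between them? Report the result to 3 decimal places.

0.473

p = (3/4)(1 − e^(−4d/3)) = 0.75 × (1 − e^(-0.996)) = 0.75 × (1 − 0.369354) = 0.472985.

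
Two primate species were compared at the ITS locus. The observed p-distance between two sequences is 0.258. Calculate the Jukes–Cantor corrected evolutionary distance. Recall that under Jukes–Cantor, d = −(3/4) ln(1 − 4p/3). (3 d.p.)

0.316

d = −(3/4) ln(1 − 4p/3) = −0.75 ln(1 − 0.344) = −0.75 ln(0.656)
  = −0.75 × (-0.421594) = 0.316196 substitutions/site.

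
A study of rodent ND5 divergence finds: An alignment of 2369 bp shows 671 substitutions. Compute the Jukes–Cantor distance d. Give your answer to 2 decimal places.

p = 671/2369 ≈ 0.283242.
d = −(3/4) ln(1 − 4p/3) = −0.75 ln(1 − 0.377656) = −0.75 ln(0.622344)
  = −0.75 × (-0.474262) = 0.355697 substitutions/site.

0.36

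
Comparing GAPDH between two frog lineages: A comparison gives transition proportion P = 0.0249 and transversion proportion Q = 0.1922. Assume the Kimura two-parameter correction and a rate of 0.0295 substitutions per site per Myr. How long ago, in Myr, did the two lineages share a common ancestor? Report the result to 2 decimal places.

Under the Kimura two-parameter model, d = −½ ln(1 − 2P − Q) − ¼ ln(1 − 2Q).
1 − 2P − Q = 0.758, giving −½ ln(0.758) = 0.138536.
1 − 2Q = 0.6156, giving −¼ ln(0.6156) = 0.121289.
d = 0.138536 + 0.121289 = 0.259825.
Under a molecular clock d = 2μt, so t = d/(2μ) = 0.259825 / (2 × 0.0295) = 4.40 Myr.

4.40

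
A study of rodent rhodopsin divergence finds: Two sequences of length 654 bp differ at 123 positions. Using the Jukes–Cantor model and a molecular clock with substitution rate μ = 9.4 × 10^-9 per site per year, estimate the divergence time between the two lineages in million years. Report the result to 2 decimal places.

11.52

p = 123/654 ≈ 0.188073.
d = −(3/4) ln(1 − 4p/3) = −0.75 ln(1 − 0.250764) = −0.75 ln(0.749236)
  = −0.75 × (-0.288701) = 0.216526 substitutions/site.
Under a molecular clock d = 2μt, so t = d/(2μ) = 0.216526 / (2 × 9.4 × 10^-9) = 11.52 million years.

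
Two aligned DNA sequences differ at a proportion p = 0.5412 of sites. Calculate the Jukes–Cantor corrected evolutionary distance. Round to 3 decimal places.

d = −(3/4) ln(1 − 4p/3) = −0.75 ln(1 − 0.7216) = −0.75 ln(0.2784)
  = −0.75 × (-1.278696) = 0.959022 substitutions/site.

0.959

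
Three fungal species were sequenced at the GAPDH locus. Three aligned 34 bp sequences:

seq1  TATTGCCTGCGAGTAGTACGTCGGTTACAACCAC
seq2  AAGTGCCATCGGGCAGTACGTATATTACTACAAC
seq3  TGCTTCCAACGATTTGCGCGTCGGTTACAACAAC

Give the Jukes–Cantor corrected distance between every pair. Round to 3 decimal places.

seq1–seq2: 11/34 sites differ → p ≈ 0.323529, d = −0.75 ln(1 − 0.431372) = 0.423397 ≈ 0.423.
seq1–seq3: 10/34 sites differ → p ≈ 0.294118, d = −0.75 ln(1 − 0.392157) = 0.373379 ≈ 0.373.
seq2–seq3: 15/34 sites differ → p ≈ 0.441176, d = −0.75 ln(1 − 0.588235) = 0.665477 ≈ 0.665.

d(seq1,seq2) = 0.423, d(seq1,seq3) = 0.373, d(seq2,seq3) = 0.665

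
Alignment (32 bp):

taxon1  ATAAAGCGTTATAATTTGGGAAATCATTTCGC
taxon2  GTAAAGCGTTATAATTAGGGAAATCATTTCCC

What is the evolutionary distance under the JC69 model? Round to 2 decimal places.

The sequences differ at 3 of 32 sites (1, 17, 31), so p = 3/32 = 0.09375.
d = −(3/4) ln(1 − 4p/3) = −0.75 ln(1 − 0.125) = −0.75 ln(0.875)
  = −0.75 × (-0.133531) = 0.100148 substitutions/site.

0.10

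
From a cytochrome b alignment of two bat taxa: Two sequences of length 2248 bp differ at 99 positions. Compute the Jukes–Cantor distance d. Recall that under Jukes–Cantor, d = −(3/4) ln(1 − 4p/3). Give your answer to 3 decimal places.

p = 99/2248 ≈ 0.044039.
d = −(3/4) ln(1 − 4p/3) = −0.75 ln(1 − 0.058719) = −0.75 ln(0.941281)
  = −0.75 × (-0.060514) = 0.045386 substitutions/site.

0.045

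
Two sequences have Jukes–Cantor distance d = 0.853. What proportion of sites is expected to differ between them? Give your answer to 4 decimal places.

p = (3/4)(1 − e^(−4d/3)) = 0.75 × (1 − e^(-1.137333)) = 0.75 × (1 − 0.320673) = 0.509495.

0.5095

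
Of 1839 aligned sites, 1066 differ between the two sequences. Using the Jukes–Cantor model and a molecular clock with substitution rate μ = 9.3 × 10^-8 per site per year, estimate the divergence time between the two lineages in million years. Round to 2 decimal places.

p = 1066/1839 ≈ 0.579663.
d = −(3/4) ln(1 − 4p/3) = −0.75 ln(1 − 0.772884) = −0.75 ln(0.227116)
  = −0.75 × (-1.482294) = 1.111721 substitutions/site.
Under a molecular clock d = 2μt, so t = d/(2μ) = 1.111721 / (2 × 9.3 × 10^-8) = 5.98 million years.

5.98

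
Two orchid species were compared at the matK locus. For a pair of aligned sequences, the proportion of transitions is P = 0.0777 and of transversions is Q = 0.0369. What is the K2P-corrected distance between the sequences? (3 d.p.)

Under the Kimura two-parameter model, d = −½ ln(1 − 2P − Q) − ¼ ln(1 − 2Q).
1 − 2P − Q = 0.8077, giving −½ ln(0.8077) = 0.106782.
1 − 2Q = 0.9262, giving −¼ ln(0.9262) = 0.019166.
d = 0.106782 + 0.019166 = 0.125948.

0.126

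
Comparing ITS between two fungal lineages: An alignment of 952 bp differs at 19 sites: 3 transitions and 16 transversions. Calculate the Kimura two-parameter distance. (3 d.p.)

P = 3/952 ≈ 0.003151 and Q = 16/952 ≈ 0.016807.
Under the Kimura two-parameter model, d = −½ ln(1 − 2P − Q) − ¼ ln(1 − 2Q).
1 − 2P − Q = 0.976891, giving −½ ln(0.976891) = 0.011690.
1 − 2Q = 0.966386, giving −¼ ln(0.966386) = 0.008548.
d = 0.011690 + 0.008548 = 0.020238.

0.020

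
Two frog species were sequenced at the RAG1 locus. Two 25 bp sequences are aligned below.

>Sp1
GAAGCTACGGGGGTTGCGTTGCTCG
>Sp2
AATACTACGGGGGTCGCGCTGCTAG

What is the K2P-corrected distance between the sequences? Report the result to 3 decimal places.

0.299

Of 25 sites, 4 differences are transitions and 2 are transversions, so P = 4/25 = 0.16 and Q = 2/25 = 0.08.
Under the Kimura two-parameter model, d = −½ ln(1 − 2P − Q) − ¼ ln(1 − 2Q).
1 − 2P − Q = 0.6, giving −½ ln(0.6) = 0.255413.
1 − 2Q = 0.84, giving −¼ ln(0.84) = 0.043588.
d = 0.255413 + 0.043588 = 0.299001.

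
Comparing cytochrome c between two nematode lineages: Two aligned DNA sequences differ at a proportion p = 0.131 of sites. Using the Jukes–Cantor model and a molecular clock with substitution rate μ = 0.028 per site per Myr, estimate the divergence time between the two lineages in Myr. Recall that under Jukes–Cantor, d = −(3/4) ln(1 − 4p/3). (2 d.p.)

d = −(3/4) ln(1 − 4p/3) = −0.75 ln(1 − 0.174667) = −0.75 ln(0.825333)
  = −0.75 × (-0.191968) = 0.143976 substitutions/site.
Under a molecular clock d = 2μt, so t = d/(2μ) = 0.143976 / (2 × 0.028) = 2.57 Myr.

2.57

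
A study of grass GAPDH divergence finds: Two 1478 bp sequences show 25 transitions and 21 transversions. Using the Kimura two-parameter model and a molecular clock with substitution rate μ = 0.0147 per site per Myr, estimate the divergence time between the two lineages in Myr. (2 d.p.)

1.08

P = 25/1478 ≈ 0.016915 and Q = 21/1478 ≈ 0.014208.
Under the Kimura two-parameter model, d = −½ ln(1 − 2P − Q) − ¼ ln(1 − 2Q).
1 − 2P − Q = 0.951962, giving −½ ln(0.951962) = 0.024615.
1 − 2Q = 0.971584, giving −¼ ln(0.971584) = 0.007207.
d = 0.024615 + 0.007207 = 0.031822.
Under a molecular clock d = 2μt, so t = d/(2μ) = 0.031822 / (2 × 0.0147) = 1.08 Myr.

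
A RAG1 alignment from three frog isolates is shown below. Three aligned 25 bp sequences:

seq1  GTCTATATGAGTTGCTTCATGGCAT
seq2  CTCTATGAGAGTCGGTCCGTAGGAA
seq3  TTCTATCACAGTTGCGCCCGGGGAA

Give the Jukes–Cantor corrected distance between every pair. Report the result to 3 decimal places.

seq1–seq2: 10/25 sites differ → p = 0.4, d = −0.75 ln(1 − 0.533333) = 0.571605 ≈ 0.572.
seq1–seq3: 10/25 sites differ → p = 0.4, d = −0.75 ln(1 − 0.533333) = 0.571605 ≈ 0.572.
seq2–seq3: 9/25 sites differ → p = 0.36, d = −0.75 ln(1 − 0.48) = 0.490445 ≈ 0.490.

d(seq1,seq2) = 0.572, d(seq1,seq3) = 0.572, d(seq2,seq3) = 0.490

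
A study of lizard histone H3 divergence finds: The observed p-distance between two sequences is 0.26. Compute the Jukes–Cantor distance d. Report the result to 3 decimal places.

d = −(3/4) ln(1 − 4p/3) = −0.75 ln(1 − 0.346667) = −0.75 ln(0.653333)
  = −0.75 × (-0.425668) = 0.319251 substitutions/site.

0.319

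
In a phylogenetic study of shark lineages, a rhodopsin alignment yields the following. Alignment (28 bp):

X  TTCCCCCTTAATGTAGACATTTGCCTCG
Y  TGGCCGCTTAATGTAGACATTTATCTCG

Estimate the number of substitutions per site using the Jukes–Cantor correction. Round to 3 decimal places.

0.204

The sequences differ at 5 of 28 sites (2, 3, 6, 23, 24), so p = 5/28 ≈ 0.178571.
d = −(3/4) ln(1 − 4p/3) = −0.75 ln(1 − 0.238095) = −0.75 ln(0.761905)
  = −0.75 × (-0.271933) = 0.203950 substitutions/site.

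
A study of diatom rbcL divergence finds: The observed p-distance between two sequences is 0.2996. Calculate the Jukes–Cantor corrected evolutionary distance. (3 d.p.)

d = −(3/4) ln(1 − 4p/3) = −0.75 ln(1 − 0.399467) = −0.75 ln(0.600533)
  = −0.75 × (-0.509938) = 0.382454 substitutions/site.

0.382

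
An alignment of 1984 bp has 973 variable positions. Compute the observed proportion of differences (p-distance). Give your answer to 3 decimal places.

p = 973/1984 = 0.490423… ≈ 0.490 (to 3 d.p.).

0.490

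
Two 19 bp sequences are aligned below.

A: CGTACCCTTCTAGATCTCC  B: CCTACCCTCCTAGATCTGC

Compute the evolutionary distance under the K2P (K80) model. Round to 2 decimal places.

0.18

Of 19 sites, 1 differences are transitions and 2 are transversions, so P = 1/19 ≈ 0.052632 and Q = 2/19 ≈ 0.105263.
Under the Kimura two-parameter model, d = −½ ln(1 − 2P − Q) − ¼ ln(1 − 2Q).
1 − 2P − Q = 0.789473, giving −½ ln(0.789473) = 0.118195.
1 − 2Q = 0.789474, giving −¼ ln(0.789474) = 0.059097.
d = 0.118195 + 0.059097 = 0.177292.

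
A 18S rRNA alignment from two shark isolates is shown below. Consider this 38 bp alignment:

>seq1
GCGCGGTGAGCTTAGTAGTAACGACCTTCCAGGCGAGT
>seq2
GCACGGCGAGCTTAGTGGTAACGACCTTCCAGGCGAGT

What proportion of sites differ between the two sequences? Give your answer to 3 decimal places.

0.079

The sequences differ at 3 of 38 positions (sites 3, 7, 17).
p = 3/38 = 0.078947… ≈ 0.079 (to 3 d.p.).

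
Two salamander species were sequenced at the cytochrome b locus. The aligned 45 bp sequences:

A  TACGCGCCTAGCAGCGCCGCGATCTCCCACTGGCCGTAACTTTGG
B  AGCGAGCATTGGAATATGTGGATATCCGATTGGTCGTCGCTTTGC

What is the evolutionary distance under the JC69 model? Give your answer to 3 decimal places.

The sequences differ at 20 of 45 sites, so p = 20/45 ≈ 0.444444.
d = −(3/4) ln(1 − 4p/3) = −0.75 ln(1 − 0.592592) = −0.75 ln(0.407408)
  = −0.75 × (-0.897940) = 0.673455 substitutions/site.

0.673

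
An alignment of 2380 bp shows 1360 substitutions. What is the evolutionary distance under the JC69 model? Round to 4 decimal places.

1.0763

p = 1360/2380 ≈ 0.571429.
d = −(3/4) ln(1 − 4p/3) = −0.75 ln(1 − 0.761905) = −0.75 ln(0.238095)
  = −0.75 × (-1.435086) = 1.076315 substitutions/site.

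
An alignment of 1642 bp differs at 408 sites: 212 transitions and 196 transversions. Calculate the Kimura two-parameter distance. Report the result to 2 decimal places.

0.31

P = 212/1642 ≈ 0.129111 and Q = 196/1642 ≈ 0.119367.
Under the Kimura two-parameter model, d = −½ ln(1 − 2P − Q) − ¼ ln(1 − 2Q).
1 − 2P − Q = 0.622411, giving −½ ln(0.622411) = 0.237077.
1 − 2Q = 0.761266, giving −¼ ln(0.761266) = 0.068193.
d = 0.237077 + 0.068193 = 0.305270.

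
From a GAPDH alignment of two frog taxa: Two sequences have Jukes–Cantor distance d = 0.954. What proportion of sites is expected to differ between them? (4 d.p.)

p = (3/4)(1 − e^(−4d/3)) = 0.75 × (1 − e^(-1.272)) = 0.75 × (1 − 0.280271) = 0.539797.

0.5398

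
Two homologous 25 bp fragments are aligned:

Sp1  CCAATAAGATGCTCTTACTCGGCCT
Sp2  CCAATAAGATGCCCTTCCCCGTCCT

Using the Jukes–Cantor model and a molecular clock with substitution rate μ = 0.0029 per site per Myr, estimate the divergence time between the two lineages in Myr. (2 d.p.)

The sequences differ at 4 of 25 sites (13, 17, 19, 22), so p = 4/25 = 0.16.
d = −(3/4) ln(1 − 4p/3) = −0.75 ln(1 − 0.213333) = −0.75 ln(0.786667)
  = −0.75 × (-0.239950) = 0.179963 substitutions/site.
Under a molecular clock d = 2μt, so t = d/(2μ) = 0.179963 / (2 × 0.0029) = 31.03 Myr.

31.03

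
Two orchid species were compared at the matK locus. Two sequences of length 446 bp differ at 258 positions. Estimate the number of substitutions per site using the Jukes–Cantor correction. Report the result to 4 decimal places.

p = 258/446 ≈ 0.578475.
d = −(3/4) ln(1 − 4p/3) = −0.75 ln(1 − 0.7713) = −0.75 ln(0.2287)
  = −0.75 × (-1.475344) = 1.106508 substitutions/site.

1.1065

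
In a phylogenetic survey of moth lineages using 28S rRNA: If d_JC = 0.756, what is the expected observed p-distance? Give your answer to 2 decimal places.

0.48

p = (3/4)(1 − e^(−4d/3)) = 0.75 × (1 − e^(-1.008)) = 0.75 × (1 − 0.364948) = 0.476289.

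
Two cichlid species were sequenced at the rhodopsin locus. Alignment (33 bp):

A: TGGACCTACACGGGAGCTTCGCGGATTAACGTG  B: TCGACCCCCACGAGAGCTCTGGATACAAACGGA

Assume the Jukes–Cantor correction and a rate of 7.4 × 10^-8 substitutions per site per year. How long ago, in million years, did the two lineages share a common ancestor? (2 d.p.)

3.78

The sequences differ at 13 of 33 sites, so p = 13/33 ≈ 0.393939.
d = −(3/4) ln(1 − 4p/3) = −0.75 ln(1 − 0.525252) = −0.75 ln(0.474748)
  = −0.75 × (-0.744971) = 0.558728 substitutions/site.
Under a molecular clock d = 2μt, so t = d/(2μ) = 0.558728 / (2 × 7.4 × 10^-8) = 3.78 million years.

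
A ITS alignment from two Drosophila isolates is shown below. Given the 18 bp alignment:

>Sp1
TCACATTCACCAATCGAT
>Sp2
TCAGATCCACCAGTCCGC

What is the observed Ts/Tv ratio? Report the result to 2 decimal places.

2.00

Transitions are A↔G and C↔T; transversions are all other mismatches.
Transitions: 4. Transversions: 2.
R = 4/2 = 2.00.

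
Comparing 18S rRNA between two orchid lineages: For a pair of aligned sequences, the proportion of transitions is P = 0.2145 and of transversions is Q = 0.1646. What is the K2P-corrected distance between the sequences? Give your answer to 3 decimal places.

0.550

Under the Kimura two-parameter model, d = −½ ln(1 − 2P − Q) − ¼ ln(1 − 2Q).
1 − 2P − Q = 0.4064, giving −½ ln(0.4064) = 0.450209.
1 − 2Q = 0.6708, giving −¼ ln(0.6708) = 0.099821.
d = 0.450209 + 0.099821 = 0.550030.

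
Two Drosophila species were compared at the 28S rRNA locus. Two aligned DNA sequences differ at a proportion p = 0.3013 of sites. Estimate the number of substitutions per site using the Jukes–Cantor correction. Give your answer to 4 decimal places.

0.3853

d = −(3/4) ln(1 − 4p/3) = −0.75 ln(1 − 0.401733) = −0.75 ln(0.598267)
  = −0.75 × (-0.513718) = 0.385289 substitutions/site.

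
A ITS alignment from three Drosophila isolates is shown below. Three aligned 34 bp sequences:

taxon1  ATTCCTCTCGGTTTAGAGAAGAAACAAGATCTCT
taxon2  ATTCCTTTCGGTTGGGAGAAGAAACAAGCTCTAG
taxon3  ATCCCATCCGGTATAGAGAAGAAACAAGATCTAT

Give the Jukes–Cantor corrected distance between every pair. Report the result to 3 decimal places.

taxon1–taxon2: 6/34 sites differ → p ≈ 0.176471, d = −0.75 ln(1 − 0.235295) = 0.201199 ≈ 0.201.
taxon1–taxon3: 6/34 sites differ → p ≈ 0.176471, d = −0.75 ln(1 − 0.235295) = 0.201199 ≈ 0.201.
taxon2–taxon3: 8/34 sites differ → p ≈ 0.235294, d = −0.75 ln(1 − 0.313725) = 0.282358 ≈ 0.282.

d(taxon1,taxon2) = 0.201, d(taxon1,taxon3) = 0.201, d(taxon2,taxon3) = 0.282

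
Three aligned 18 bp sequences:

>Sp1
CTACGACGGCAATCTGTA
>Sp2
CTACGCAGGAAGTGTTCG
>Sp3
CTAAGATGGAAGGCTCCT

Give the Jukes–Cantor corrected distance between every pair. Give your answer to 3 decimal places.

Sp1–Sp2: 8/18 sites differ → p ≈ 0.444444, d = −0.75 ln(1 − 0.592592) = 0.673455 ≈ 0.673.
Sp1–Sp3: 8/18 sites differ → p ≈ 0.444444, d = −0.75 ln(1 − 0.592592) = 0.673455 ≈ 0.673.
Sp2–Sp3: 7/18 sites differ → p ≈ 0.388889, d = −0.75 ln(1 − 0.518519) = 0.548166 ≈ 0.548.

d(Sp1,Sp2) = 0.673, d(Sp1,Sp3) = 0.673, d(Sp2,Sp3) = 0.548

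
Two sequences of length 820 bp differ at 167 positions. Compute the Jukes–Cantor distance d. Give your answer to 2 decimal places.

p = 167/820 ≈ 0.203659.
d = −(3/4) ln(1 − 4p/3) = −0.75 ln(1 − 0.271545) = −0.75 ln(0.728455)
  = −0.75 × (-0.316829) = 0.237622 substitutions/site.

0.24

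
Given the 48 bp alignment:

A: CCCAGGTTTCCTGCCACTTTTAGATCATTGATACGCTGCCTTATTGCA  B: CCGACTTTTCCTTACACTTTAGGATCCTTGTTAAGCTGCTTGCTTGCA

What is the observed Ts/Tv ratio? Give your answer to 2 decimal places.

0.18

Transitions are A↔G and C↔T; transversions are all other mismatches.
Transitions: 2. Transversions: 11.
R = 2/11 = 0.181818… ≈ 0.18 (to 2 d.p.).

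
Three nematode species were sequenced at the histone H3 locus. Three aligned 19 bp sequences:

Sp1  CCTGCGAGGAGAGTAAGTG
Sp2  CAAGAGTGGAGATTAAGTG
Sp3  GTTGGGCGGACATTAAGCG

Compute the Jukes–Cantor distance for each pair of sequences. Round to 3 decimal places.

d(Sp1,Sp2) = 0.324, d(Sp1,Sp3) = 0.507, d(Sp2,Sp3) = 0.507

Sp1–Sp2: 5/19 sites differ → p ≈ 0.263158, d = −0.75 ln(1 − 0.350877) = 0.324100 ≈ 0.324.
Sp1–Sp3: 7/19 sites differ → p ≈ 0.368421, d = −0.75 ln(1 − 0.491228) = 0.506816 ≈ 0.507.
Sp2–Sp3: 7/19 sites differ → p ≈ 0.368421, d = −0.75 ln(1 − 0.491228) = 0.506816 ≈ 0.507.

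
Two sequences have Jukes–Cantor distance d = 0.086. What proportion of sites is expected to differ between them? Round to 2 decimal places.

0.08

p = (3/4)(1 − e^(−4d/3)) = 0.75 × (1 − e^(-0.114667)) = 0.75 × (1 − 0.891663) = 0.081253.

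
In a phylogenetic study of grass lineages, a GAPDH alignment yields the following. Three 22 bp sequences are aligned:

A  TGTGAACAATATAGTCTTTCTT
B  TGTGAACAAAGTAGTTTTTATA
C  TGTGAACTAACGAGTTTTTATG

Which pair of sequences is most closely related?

A–B: 5/22 differ, p = 0.227, d = 0.271.
A–C: 7/22 differ, p = 0.318, d = 0.414.
B–C: 4/22 differ, p = 0.182, d = 0.208.
The smallest distance is between B and C.

B and C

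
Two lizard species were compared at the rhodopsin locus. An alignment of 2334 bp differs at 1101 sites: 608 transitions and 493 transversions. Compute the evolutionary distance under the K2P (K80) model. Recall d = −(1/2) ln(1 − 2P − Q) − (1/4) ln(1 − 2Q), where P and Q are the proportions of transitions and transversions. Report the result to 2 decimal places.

0.80

P = 608/2334 ≈ 0.260497 and Q = 493/2334 ≈ 0.211225.
Under the Kimura two-parameter model, d = −½ ln(1 − 2P − Q) − ¼ ln(1 − 2Q).
1 − 2P − Q = 0.267781, giving −½ ln(0.267781) = 0.658793.
1 − 2Q = 0.57755, giving −¼ ln(0.57755) = 0.137240.
d = 0.658793 + 0.137240 = 0.796033.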